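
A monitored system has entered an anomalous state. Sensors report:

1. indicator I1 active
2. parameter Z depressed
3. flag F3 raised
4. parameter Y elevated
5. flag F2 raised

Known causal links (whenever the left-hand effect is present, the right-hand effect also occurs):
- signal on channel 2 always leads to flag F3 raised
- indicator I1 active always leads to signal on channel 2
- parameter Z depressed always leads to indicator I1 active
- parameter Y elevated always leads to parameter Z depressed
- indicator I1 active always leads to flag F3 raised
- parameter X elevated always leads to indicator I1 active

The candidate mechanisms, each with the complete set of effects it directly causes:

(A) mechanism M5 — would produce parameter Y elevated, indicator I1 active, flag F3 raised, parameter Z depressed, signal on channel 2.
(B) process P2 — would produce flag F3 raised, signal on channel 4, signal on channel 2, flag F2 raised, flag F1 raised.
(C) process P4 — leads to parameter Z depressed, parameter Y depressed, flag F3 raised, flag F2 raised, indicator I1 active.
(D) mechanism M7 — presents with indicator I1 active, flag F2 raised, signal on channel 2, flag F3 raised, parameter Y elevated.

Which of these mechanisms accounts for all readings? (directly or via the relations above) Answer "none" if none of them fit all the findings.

D

Checking each candidate against the observations:
(A) mechanism M5 — does not account for flag F2 raised
(B) process P2 — indicator I1 active -; parameter Z depressed -; flag F3 raised +; parameter Y elevated -; flag F2 raised +
(C) process P4 — fails on parameter Y elevated (predicts parameter Y depressed, not parameter Y elevated)
(D) mechanism M7 — accounts for every observation (parameter Z depressed through parameter Y elevated → parameter Z depressed)
(D) is the only candidate with no mismatches.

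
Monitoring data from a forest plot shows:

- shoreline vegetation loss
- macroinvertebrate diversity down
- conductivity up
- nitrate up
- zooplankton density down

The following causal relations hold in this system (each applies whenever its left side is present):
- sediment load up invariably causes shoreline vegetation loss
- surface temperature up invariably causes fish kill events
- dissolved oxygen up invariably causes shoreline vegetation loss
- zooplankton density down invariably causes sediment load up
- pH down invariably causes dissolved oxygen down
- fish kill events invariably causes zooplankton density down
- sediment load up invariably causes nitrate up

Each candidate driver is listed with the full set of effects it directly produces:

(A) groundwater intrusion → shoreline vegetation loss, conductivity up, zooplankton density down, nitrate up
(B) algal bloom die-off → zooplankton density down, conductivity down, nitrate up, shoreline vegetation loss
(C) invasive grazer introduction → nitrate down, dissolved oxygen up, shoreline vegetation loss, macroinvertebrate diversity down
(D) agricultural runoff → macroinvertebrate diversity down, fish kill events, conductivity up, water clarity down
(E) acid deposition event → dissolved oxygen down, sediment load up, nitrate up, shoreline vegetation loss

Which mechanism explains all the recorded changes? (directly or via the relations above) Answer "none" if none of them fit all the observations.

Per-candidate check:
(A) groundwater intrusion — shoreline vegetation loss match; macroinvertebrate diversity down miss; conductivity up match; nitrate up match; zooplankton density down match
(B) algal bloom die-off — shoreline vegetation loss match; macroinvertebrate diversity down miss; conductivity up miss; nitrate up match; zooplankton density down match
(C) invasive grazer introduction — shoreline vegetation loss match; macroinvertebrate diversity down match; conductivity up miss; nitrate up miss; zooplankton density down miss
(D) agricultural runoff — shoreline vegetation loss match (through fish kill events → zooplankton density down → sediment load up → shoreline vegetation loss); macroinvertebrate diversity down match; conductivity up match; nitrate up match (through fish kill events → zooplankton density down → sediment load up → nitrate up); zooplankton density down match (through fish kill events → zooplankton density down)
(E) acid deposition event — shoreline vegetation loss match; macroinvertebrate diversity down miss; conductivity up miss; nitrate up match; zooplankton density down miss
(D) is the only candidate with no mismatches.

D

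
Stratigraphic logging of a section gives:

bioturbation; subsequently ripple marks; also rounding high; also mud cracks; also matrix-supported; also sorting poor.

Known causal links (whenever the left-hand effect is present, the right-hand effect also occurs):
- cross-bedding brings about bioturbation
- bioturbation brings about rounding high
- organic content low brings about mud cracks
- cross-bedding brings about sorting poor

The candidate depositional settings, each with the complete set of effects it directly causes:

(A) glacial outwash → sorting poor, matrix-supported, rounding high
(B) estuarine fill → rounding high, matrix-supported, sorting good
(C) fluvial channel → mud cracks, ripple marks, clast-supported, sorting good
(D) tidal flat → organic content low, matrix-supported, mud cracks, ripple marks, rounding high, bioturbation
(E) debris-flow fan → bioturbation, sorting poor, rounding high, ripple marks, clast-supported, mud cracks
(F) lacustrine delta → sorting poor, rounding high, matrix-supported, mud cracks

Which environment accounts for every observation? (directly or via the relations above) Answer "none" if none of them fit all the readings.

For each candidate, compare predicted effects to what was observed:
(A) glacial outwash — bioturbation miss; ripple marks miss; rounding high match; mud cracks miss; matrix-supported match; sorting poor match
(B) estuarine fill — bioturbation miss; ripple marks miss; rounding high match; mud cracks miss; matrix-supported match; sorting poor miss
(C) fluvial channel — bioturbation miss; ripple marks match; rounding high miss; mud cracks match; matrix-supported miss; sorting poor miss
(D) tidal flat — does not account for sorting poor
(E) debris-flow fan — bioturbation match; ripple marks match; rounding high match; mud cracks match; matrix-supported miss; sorting poor match
(F) lacustrine delta — bioturbation miss; ripple marks miss; rounding high match; mud cracks match; matrix-supported match; sorting poor match
Every candidate fails on at least one observation.

none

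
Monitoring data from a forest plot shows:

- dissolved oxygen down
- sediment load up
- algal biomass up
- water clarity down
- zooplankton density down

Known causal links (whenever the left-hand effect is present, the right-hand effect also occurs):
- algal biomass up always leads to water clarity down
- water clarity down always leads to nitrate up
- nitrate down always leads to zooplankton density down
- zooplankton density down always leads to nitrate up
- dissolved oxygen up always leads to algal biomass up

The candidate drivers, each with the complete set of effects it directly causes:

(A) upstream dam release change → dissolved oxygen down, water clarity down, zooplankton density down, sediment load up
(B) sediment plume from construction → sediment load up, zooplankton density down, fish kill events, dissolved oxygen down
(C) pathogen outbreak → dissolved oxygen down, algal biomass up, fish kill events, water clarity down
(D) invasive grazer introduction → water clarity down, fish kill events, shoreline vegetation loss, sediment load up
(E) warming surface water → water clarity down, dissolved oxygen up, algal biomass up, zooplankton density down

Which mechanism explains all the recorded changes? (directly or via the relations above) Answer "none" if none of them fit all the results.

Testing each hypothesis:
(A) upstream dam release change — does not account for algal biomass up
(B) sediment plume from construction — dissolved oxygen down match; sediment load up match; algal biomass up miss; water clarity down miss; zooplankton density down match
(C) pathogen outbreak — dissolved oxygen down match; sediment load up miss; algal biomass up match; water clarity down match; zooplankton density down miss
(D) invasive grazer introduction — dissolved oxygen down miss; sediment load up match; algal biomass up miss; water clarity down match; zooplankton density down miss
(E) warming surface water — dissolved oxygen down miss; sediment load up miss; algal biomass up match; water clarity down match; zooplankton density down match
Every candidate fails on at least one observation.

none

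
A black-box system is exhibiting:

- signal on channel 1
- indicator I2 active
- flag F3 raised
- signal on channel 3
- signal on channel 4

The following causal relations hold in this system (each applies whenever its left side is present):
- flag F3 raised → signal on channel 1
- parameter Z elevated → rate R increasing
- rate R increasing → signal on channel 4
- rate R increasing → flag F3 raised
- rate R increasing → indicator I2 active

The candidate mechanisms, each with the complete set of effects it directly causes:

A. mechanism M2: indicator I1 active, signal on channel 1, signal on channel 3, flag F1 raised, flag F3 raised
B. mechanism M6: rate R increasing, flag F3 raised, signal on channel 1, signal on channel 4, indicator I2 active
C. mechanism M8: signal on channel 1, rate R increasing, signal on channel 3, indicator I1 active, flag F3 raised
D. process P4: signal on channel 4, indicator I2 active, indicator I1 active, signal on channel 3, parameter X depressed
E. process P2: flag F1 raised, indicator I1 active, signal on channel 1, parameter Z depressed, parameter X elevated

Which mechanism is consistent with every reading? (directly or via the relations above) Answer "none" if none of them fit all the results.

C

Checking each candidate against the observations:
(A) mechanism M2 — does not account for indicator I2 active, signal on channel 4
(B) mechanism M6 — signal on channel 1 ✓; indicator I2 active ✓; flag F3 raised ✓; signal on channel 3 ✗; signal on channel 4 ✓
(C) mechanism M8 — accounts for every observation (indicator I2 active by rate R increasing → indicator I2 active)
(D) process P4 — signal on channel 1 ✗; indicator I2 active ✓; flag F3 raised ✗; signal on channel 3 ✓; signal on channel 4 ✓
(E) process P2 — signal on channel 1 ✓; indicator I2 active ✗; flag F3 raised ✗; signal on channel 3 ✗; signal on channel 4 ✗
Only (C) is consistent with every observation.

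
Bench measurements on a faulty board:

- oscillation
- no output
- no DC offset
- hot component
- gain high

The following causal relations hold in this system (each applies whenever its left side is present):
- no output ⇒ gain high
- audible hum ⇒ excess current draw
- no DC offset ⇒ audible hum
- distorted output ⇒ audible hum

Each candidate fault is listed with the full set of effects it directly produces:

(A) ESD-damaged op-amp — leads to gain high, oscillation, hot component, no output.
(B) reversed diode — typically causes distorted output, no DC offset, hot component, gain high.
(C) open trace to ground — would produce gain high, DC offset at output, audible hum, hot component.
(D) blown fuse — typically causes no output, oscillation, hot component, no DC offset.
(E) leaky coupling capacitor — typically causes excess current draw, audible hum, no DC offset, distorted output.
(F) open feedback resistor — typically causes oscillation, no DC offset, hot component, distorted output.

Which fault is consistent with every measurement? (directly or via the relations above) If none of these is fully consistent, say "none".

D

Testing each hypothesis:
(A) ESD-damaged op-amp — does not account for no DC offset
(B) reversed diode — oscillation ✗; no output ✗; no DC offset ✓; hot component ✓; gain high ✓
(C) open trace to ground — fails on oscillation, no output, no DC offset (predicts DC offset at output, not no DC offset)
(D) blown fuse — oscillation ✓; no output ✓; no DC offset ✓; hot component ✓; gain high ✓ (via no output → gain high)
(E) leaky coupling capacitor — does not account for oscillation, no output, hot component, gain high
(F) open feedback resistor — does not account for no output, gain high
(D) is the only candidate with no mismatches.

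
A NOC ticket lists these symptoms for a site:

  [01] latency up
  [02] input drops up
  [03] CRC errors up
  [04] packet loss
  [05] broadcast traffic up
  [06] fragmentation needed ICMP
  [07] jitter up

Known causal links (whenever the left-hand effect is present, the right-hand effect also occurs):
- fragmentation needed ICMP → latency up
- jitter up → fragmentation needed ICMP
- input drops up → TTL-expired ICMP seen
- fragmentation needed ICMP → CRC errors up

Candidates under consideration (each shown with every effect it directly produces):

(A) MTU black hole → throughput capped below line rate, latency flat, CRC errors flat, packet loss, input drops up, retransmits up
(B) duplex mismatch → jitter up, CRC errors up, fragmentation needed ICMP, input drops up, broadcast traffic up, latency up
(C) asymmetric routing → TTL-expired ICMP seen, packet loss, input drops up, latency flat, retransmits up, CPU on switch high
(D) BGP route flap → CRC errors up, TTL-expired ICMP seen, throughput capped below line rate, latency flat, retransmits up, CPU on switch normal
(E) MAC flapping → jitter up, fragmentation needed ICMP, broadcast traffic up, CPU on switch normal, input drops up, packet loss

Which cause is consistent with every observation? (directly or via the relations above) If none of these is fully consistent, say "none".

Checking each candidate against the observations:
(A) MTU black hole — fails on latency up, CRC errors up, broadcast traffic up, fragmentation needed ICMP, jitter up (predicts latency flat, not latency up; predicts CRC errors flat, not CRC errors up)
(B) duplex mismatch — does not account for packet loss
(C) asymmetric routing — fails on latency up, CRC errors up, broadcast traffic up, fragmentation needed ICMP, jitter up (predicts latency flat, not latency up)
(D) BGP route flap — latency up NO; input drops up NO; CRC errors up yes; packet loss NO; broadcast traffic up NO; fragmentation needed ICMP NO; jitter up NO
(E) MAC flapping — latency up yes (through fragmentation needed ICMP → latency up); input drops up yes; CRC errors up yes (through fragmentation needed ICMP → CRC errors up); packet loss yes; broadcast traffic up yes; fragmentation needed ICMP yes; jitter up yes
(E) is the only candidate with no mismatches.

E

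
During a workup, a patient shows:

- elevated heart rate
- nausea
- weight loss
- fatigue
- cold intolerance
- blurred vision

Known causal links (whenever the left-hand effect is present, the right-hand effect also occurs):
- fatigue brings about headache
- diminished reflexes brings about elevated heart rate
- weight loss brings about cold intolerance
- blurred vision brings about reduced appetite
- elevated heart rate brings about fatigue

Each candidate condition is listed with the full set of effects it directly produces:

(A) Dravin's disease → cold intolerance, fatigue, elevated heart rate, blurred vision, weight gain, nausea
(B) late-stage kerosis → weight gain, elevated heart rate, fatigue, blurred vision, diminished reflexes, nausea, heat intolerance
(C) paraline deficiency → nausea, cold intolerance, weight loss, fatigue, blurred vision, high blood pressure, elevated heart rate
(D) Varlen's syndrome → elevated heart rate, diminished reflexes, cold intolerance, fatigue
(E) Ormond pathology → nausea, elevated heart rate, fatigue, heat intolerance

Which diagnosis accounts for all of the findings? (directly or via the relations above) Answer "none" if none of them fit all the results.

C

Per-candidate check:
(A) Dravin's disease — fails on weight loss (predicts weight gain, not weight loss)
(B) late-stage kerosis — elevated heart rate yes; nausea yes; weight loss NO; fatigue yes; cold intolerance NO; blurred vision yes
(C) paraline deficiency — elevated heart rate yes; nausea yes; weight loss yes; fatigue yes; cold intolerance yes; blurred vision yes
(D) Varlen's syndrome — does not account for nausea, weight loss, blurred vision
(E) Ormond pathology — fails on weight loss, cold intolerance, blurred vision (predicts heat intolerance, not cold intolerance)
(C) alone accounts for all the evidence.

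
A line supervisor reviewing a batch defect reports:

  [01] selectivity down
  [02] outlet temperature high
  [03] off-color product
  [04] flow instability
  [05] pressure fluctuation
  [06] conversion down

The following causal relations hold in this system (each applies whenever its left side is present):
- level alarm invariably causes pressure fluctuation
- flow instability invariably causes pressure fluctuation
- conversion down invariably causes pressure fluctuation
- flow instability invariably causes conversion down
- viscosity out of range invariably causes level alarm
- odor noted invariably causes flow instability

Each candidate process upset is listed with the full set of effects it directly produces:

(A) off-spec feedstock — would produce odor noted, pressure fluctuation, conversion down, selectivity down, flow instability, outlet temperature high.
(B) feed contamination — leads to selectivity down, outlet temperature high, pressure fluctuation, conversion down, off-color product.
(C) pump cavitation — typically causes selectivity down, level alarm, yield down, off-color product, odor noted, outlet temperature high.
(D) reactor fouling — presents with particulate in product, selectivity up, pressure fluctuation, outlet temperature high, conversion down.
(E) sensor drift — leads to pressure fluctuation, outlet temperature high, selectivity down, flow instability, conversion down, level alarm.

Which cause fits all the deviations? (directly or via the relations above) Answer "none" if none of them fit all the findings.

C

Per-candidate check:
(A) off-spec feedstock — selectivity down match; outlet temperature high match; off-color product miss; flow instability match; pressure fluctuation match; conversion down match
(B) feed contamination — does not account for flow instability
(C) pump cavitation — selectivity down match; outlet temperature high match; off-color product match; flow instability match (via odor noted → flow instability); pressure fluctuation match (via level alarm → pressure fluctuation); conversion down match (via odor noted → flow instability → conversion down)
(D) reactor fouling — selectivity down miss; outlet temperature high match; off-color product miss; flow instability miss; pressure fluctuation match; conversion down match
(E) sensor drift — does not account for off-color product
(C) alone accounts for all the evidence.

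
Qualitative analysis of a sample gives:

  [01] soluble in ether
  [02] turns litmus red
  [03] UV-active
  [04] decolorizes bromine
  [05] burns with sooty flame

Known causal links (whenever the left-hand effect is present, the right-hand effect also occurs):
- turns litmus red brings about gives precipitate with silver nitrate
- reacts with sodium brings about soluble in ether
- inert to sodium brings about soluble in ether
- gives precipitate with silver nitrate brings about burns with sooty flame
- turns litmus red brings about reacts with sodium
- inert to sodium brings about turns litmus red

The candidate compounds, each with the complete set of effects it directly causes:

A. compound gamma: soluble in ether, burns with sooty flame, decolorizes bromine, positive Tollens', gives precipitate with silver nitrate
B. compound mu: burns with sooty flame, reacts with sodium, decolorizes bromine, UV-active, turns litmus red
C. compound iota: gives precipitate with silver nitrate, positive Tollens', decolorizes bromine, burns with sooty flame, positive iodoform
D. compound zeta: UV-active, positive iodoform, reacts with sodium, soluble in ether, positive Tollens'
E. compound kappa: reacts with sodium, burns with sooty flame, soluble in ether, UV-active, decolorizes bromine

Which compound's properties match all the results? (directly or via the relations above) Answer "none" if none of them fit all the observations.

Checking each candidate against the observations:
(A) compound gamma — soluble in ether +; turns litmus red -; UV-active -; decolorizes bromine +; burns with sooty flame +
(B) compound mu — soluble in ether + (by reacts with sodium → soluble in ether); turns litmus red +; UV-active +; decolorizes bromine +; burns with sooty flame +
(C) compound iota — soluble in ether -; turns litmus red -; UV-active -; decolorizes bromine +; burns with sooty flame +
(D) compound zeta — does not account for turns litmus red, decolorizes bromine, burns with sooty flame
(E) compound kappa — does not account for turns litmus red
(B) is the only candidate with no mismatches.

B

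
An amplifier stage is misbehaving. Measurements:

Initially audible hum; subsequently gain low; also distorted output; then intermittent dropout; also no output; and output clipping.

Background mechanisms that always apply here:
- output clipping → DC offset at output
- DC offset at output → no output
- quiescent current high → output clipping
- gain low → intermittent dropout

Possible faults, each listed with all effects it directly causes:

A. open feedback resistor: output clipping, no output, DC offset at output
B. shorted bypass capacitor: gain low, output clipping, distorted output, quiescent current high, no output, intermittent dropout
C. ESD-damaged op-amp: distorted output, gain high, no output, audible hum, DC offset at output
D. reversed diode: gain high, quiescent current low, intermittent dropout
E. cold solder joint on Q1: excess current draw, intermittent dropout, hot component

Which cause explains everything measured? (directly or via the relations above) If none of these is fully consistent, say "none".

none

Testing each hypothesis:
(A) open feedback resistor — audible hum -; gain low -; distorted output -; intermittent dropout -; no output +; output clipping +
(B) shorted bypass capacitor — does not account for audible hum
(C) ESD-damaged op-amp — fails on gain low, intermittent dropout, output clipping (predicts gain high, not gain low)
(D) reversed diode — audible hum -; gain low -; distorted output -; intermittent dropout +; no output -; output clipping -
(E) cold solder joint on Q1 — audible hum -; gain low -; distorted output -; intermittent dropout +; no output -; output clipping -
No candidate is consistent with all observations.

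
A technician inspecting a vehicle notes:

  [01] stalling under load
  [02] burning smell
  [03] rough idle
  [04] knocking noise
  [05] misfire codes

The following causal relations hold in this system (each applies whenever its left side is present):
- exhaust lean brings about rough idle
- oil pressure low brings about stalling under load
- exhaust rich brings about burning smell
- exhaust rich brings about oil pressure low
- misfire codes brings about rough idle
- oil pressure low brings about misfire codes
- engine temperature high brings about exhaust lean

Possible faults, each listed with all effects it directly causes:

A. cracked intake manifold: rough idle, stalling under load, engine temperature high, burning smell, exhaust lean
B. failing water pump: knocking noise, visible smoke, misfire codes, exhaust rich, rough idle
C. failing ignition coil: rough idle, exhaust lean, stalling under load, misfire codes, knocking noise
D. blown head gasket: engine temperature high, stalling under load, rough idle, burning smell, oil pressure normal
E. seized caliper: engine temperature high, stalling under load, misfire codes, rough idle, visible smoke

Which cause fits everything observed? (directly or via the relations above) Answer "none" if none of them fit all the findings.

For each candidate, compare predicted effects to what was observed:
(A) cracked intake manifold — stalling under load +; burning smell +; rough idle +; knocking noise -; misfire codes -
(B) failing water pump — stalling under load + (through exhaust rich → oil pressure low → stalling under load); burning smell + (through exhaust rich → burning smell); rough idle +; knocking noise +; misfire codes +
(C) failing ignition coil — does not account for burning smell
(D) blown head gasket — stalling under load +; burning smell +; rough idle +; knocking noise -; misfire codes -
(E) seized caliper — stalling under load +; burning smell -; rough idle +; knocking noise -; misfire codes +
(B) is the only candidate with no mismatches.

B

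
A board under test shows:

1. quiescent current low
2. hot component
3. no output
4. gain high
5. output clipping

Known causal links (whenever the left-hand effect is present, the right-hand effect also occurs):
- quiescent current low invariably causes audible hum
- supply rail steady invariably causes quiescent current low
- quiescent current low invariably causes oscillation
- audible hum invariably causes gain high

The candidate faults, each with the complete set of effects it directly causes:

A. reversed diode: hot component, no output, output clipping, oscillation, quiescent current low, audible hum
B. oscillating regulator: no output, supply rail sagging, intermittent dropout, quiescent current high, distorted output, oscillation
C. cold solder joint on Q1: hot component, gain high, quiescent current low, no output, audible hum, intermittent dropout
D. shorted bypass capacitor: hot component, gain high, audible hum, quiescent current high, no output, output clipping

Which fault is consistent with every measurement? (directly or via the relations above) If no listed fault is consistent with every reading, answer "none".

For each candidate, compare predicted effects to what was observed:
(A) reversed diode — quiescent current low ✓; hot component ✓; no output ✓; gain high ✓ (by audible hum → gain high); output clipping ✓
(B) oscillating regulator — quiescent current low ✗; hot component ✗; no output ✓; gain high ✗; output clipping ✗
(C) cold solder joint on Q1 — quiescent current low ✓; hot component ✓; no output ✓; gain high ✓; output clipping ✗
(D) shorted bypass capacitor — quiescent current low ✗; hot component ✓; no output ✓; gain high ✓; output clipping ✓
(A) alone accounts for all the evidence.

A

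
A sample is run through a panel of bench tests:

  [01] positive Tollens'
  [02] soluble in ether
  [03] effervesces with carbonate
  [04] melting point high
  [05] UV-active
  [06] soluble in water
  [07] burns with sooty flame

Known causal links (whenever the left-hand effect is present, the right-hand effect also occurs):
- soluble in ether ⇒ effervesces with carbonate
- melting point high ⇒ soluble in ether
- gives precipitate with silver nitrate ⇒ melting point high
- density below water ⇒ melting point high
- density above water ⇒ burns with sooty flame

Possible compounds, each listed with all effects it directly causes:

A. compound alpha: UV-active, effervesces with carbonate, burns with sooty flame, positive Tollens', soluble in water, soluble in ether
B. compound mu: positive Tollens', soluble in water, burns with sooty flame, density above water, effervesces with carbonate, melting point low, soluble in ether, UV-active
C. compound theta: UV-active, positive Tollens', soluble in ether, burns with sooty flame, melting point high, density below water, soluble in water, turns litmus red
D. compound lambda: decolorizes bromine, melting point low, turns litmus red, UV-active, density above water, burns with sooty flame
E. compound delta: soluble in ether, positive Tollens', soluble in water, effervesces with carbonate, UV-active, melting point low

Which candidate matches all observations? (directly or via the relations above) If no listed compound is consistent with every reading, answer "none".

Checking each candidate against the observations:
(A) compound alpha — does not account for melting point high
(B) compound mu — positive Tollens' yes; soluble in ether yes; effervesces with carbonate yes; melting point high NO; UV-active yes; soluble in water yes; burns with sooty flame yes
(C) compound theta — positive Tollens' yes; soluble in ether yes; effervesces with carbonate yes (through soluble in ether → effervesces with carbonate); melting point high yes; UV-active yes; soluble in water yes; burns with sooty flame yes
(D) compound lambda — positive Tollens' NO; soluble in ether NO; effervesces with carbonate NO; melting point high NO; UV-active yes; soluble in water NO; burns with sooty flame yes
(E) compound delta — positive Tollens' yes; soluble in ether yes; effervesces with carbonate yes; melting point high NO; UV-active yes; soluble in water yes; burns with sooty flame NO
(C) alone accounts for all the evidence.

C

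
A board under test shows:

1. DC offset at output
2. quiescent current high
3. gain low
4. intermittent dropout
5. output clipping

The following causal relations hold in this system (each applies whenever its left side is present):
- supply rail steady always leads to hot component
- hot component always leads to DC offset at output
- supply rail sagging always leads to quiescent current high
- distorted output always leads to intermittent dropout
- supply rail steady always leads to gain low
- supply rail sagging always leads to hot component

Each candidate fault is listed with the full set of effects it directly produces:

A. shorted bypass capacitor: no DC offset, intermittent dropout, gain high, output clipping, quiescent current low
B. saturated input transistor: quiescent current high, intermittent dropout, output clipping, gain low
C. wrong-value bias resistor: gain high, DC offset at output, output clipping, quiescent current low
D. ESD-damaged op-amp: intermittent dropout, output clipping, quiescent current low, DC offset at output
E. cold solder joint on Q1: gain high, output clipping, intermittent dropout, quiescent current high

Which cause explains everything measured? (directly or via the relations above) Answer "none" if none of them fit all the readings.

none

For each candidate, compare predicted effects to what was observed:
(A) shorted bypass capacitor — fails on DC offset at output, quiescent current high, gain low (predicts no DC offset, not DC offset at output; predicts quiescent current low, not quiescent current high; predicts gain high, not gain low)
(B) saturated input transistor — does not account for DC offset at output
(C) wrong-value bias resistor — fails on quiescent current high, gain low, intermittent dropout (predicts quiescent current low, not quiescent current high; predicts gain high, not gain low)
(D) ESD-damaged op-amp — DC offset at output match; quiescent current high miss; gain low miss; intermittent dropout match; output clipping match
(E) cold solder joint on Q1 — DC offset at output miss; quiescent current high match; gain low miss; intermittent dropout match; output clipping match
No candidate is consistent with all observations.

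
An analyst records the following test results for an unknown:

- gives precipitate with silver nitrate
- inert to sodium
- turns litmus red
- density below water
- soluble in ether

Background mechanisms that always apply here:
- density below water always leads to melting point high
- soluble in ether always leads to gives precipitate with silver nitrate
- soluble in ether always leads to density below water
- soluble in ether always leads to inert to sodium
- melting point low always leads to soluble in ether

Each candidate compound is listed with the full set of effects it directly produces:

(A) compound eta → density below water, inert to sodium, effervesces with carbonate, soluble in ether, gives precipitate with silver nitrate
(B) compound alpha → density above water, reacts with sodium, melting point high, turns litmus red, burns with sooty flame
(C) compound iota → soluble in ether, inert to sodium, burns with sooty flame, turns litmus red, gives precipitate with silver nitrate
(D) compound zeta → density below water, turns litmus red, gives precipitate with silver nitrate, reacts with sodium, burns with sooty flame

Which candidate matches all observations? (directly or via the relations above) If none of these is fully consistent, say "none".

Checking each candidate against the observations:
(A) compound eta — gives precipitate with silver nitrate match; inert to sodium match; turns litmus red miss; density below water match; soluble in ether match
(B) compound alpha — gives precipitate with silver nitrate miss; inert to sodium miss; turns litmus red match; density below water miss; soluble in ether miss
(C) compound iota — gives precipitate with silver nitrate match; inert to sodium match; turns litmus red match; density below water match (via soluble in ether → density below water); soluble in ether match
(D) compound zeta — fails on inert to sodium, soluble in ether (predicts reacts with sodium, not inert to sodium)
(C) is the only candidate with no mismatches.

C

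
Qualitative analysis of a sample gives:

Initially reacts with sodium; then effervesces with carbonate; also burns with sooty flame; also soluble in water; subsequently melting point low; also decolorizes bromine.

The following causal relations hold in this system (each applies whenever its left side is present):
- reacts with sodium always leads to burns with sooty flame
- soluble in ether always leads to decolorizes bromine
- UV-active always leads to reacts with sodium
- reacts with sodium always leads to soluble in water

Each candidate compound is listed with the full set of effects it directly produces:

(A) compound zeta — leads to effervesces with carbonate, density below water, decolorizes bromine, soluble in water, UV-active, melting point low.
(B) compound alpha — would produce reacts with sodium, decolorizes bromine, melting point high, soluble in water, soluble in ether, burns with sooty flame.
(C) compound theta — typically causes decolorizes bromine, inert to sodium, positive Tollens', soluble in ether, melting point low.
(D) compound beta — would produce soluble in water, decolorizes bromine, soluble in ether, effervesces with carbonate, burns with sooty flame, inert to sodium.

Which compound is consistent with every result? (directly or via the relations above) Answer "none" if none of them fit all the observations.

A

Testing each hypothesis:
(A) compound zeta — accounts for every observation (reacts with sodium via UV-active → reacts with sodium)
(B) compound alpha — reacts with sodium +; effervesces with carbonate -; burns with sooty flame +; soluble in water +; melting point low -; decolorizes bromine +
(C) compound theta — fails on reacts with sodium, effervesces with carbonate, burns with sooty flame, soluble in water (predicts inert to sodium, not reacts with sodium)
(D) compound beta — reacts with sodium -; effervesces with carbonate +; burns with sooty flame +; soluble in water +; melting point low -; decolorizes bromine +
(A) is the only candidate with no mismatches.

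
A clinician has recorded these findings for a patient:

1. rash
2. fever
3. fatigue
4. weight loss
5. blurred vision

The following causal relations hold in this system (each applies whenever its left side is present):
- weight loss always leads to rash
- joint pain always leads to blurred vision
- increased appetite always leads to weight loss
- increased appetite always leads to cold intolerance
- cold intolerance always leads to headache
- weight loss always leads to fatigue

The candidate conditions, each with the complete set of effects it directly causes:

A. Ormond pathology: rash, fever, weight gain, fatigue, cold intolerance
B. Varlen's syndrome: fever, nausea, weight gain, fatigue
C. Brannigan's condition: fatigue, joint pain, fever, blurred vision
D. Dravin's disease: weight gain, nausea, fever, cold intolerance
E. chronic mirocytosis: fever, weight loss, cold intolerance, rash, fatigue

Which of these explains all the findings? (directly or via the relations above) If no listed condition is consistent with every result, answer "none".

For each candidate, compare predicted effects to what was observed:
(A) Ormond pathology — rash yes; fever yes; fatigue yes; weight loss NO; blurred vision NO
(B) Varlen's syndrome — rash NO; fever yes; fatigue yes; weight loss NO; blurred vision NO
(C) Brannigan's condition — rash NO; fever yes; fatigue yes; weight loss NO; blurred vision yes
(D) Dravin's disease — rash NO; fever yes; fatigue NO; weight loss NO; blurred vision NO
(E) chronic mirocytosis — does not account for blurred vision
No candidate is consistent with all observations.

none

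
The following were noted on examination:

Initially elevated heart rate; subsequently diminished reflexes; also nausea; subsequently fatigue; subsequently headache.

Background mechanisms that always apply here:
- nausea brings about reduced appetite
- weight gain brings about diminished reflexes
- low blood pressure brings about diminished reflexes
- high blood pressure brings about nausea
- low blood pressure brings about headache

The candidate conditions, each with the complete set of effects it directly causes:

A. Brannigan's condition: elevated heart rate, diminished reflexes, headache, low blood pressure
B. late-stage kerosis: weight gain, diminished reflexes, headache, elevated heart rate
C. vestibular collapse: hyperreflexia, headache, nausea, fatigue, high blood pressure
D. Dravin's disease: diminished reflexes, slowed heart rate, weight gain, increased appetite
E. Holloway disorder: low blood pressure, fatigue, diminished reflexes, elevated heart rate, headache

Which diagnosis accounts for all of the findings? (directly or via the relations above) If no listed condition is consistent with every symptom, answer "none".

Per-candidate check:
(A) Brannigan's condition — elevated heart rate yes; diminished reflexes yes; nausea NO; fatigue NO; headache yes
(B) late-stage kerosis — does not account for nausea, fatigue
(C) vestibular collapse — fails on elevated heart rate, diminished reflexes (predicts hyperreflexia, not diminished reflexes)
(D) Dravin's disease — elevated heart rate NO; diminished reflexes yes; nausea NO; fatigue NO; headache NO
(E) Holloway disorder — elevated heart rate yes; diminished reflexes yes; nausea NO; fatigue yes; headache yes
None of the listed candidates fits everything.

none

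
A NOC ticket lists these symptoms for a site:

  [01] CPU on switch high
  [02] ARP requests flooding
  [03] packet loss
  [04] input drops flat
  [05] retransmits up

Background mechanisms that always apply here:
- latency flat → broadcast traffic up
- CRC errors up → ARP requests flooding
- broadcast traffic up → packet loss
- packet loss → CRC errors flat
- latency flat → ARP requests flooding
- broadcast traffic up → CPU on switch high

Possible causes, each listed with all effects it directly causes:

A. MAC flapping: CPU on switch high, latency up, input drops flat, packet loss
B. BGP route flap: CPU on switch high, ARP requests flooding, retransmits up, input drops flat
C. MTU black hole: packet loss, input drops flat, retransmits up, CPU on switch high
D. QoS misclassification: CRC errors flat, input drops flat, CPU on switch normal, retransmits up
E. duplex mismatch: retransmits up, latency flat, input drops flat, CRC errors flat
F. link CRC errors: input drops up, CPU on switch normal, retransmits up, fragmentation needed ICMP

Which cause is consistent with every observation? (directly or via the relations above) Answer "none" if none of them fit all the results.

E

Testing each hypothesis:
(A) MAC flapping — CPU on switch high ✓; ARP requests flooding ✗; packet loss ✓; input drops flat ✓; retransmits up ✗
(B) BGP route flap — does not account for packet loss
(C) MTU black hole — CPU on switch high ✓; ARP requests flooding ✗; packet loss ✓; input drops flat ✓; retransmits up ✓
(D) QoS misclassification — fails on CPU on switch high, ARP requests flooding, packet loss (predicts CPU on switch normal, not CPU on switch high)
(E) duplex mismatch — accounts for every observation (CPU on switch high through latency flat → broadcast traffic up → CPU on switch high)
(F) link CRC errors — fails on CPU on switch high, ARP requests flooding, packet loss, input drops flat (predicts CPU on switch normal, not CPU on switch high; predicts input drops up, not input drops flat)
(E) alone accounts for all the evidence.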